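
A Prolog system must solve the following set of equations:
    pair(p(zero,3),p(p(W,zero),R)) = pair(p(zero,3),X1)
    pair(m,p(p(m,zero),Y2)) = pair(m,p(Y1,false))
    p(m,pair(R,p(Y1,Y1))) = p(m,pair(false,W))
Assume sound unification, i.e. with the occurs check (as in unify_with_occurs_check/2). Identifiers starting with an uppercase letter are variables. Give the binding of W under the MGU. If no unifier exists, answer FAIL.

p(p(m,zero),p(m,zero))

Decompose pair/2: p(zero,3) = p(zero,3),  p(p(W,zero),R) = X1.
Delete trivial equation p(zero,3) = p(zero,3).
Bind X1 := p(p(W,zero),R); no other remaining equation mentions X1.
Decompose pair/2: m = m,  p(p(m,zero),Y2) = p(Y1,false).
Delete trivial equation m = m.
Decompose p/2: p(m,zero) = Y1,  Y2 = false.
Bind Y1 := p(m,zero); substituting into the one remaining equation that mentions Y1 gives: p(m,pair(R,p(p(m,zero),p(m,zero)))) = p(m,pair(false,W)).
Bind Y2 := false; no other remaining equation mentions Y2.
Decompose p/2: m = m,  pair(R,p(p(m,zero),p(m,zero))) = pair(false,W).
Delete trivial equation m = m.
Decompose pair/2: R = false,  p(p(m,zero),p(m,zero)) = W.
Bind R := false; no other remaining equation mentions R. Substituting into the earlier binding gives X1 := p(p(W,zero),false).
Bind W := p(p(m,zero),p(m,zero)). Substituting into the earlier binding gives X1 := p(p(p(p(m,zero),p(m,zero)),zero),false).
MGU = { X1 ↦ p(p(p(p(m,zero),p(m,zero)),zero),false), Y1 ↦ p(m,zero), Y2 ↦ false, R ↦ false, W ↦ p(p(m,zero),p(m,zero)) }, so W ↦ p(p(m,zero),p(m,zero)).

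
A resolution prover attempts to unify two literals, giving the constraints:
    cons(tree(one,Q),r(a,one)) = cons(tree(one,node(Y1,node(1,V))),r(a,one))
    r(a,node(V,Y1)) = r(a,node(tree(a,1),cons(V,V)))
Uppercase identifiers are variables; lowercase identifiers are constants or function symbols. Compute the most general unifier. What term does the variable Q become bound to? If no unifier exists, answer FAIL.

Decompose cons/2: tree(one,Q) = tree(one,node(Y1,node(1,V))),  r(a,one) = r(a,one).
Decompose tree/2: one = one,  Q = node(Y1,node(1,V)).
Delete trivial equation one = one.
Bind Q := node(Y1,node(1,V)); no other remaining equation mentions Q.
Delete trivial equation r(a,one) = r(a,one).
Decompose r/2: a = a,  node(V,Y1) = node(tree(a,1),cons(V,V)).
Delete trivial equation a = a.
Decompose node/2: V = tree(a,1),  Y1 = cons(V,V).
Bind V := tree(a,1); substituting into the remaining equation gives: Y1 = cons(tree(a,1),tree(a,1)). Substituting into the earlier binding gives Q := node(Y1,node(1,tree(a,1))).
Bind Y1 := cons(tree(a,1),tree(a,1)). Substituting into the earlier binding gives Q := node(cons(tree(a,1),tree(a,1)),node(1,tree(a,1))).
MGU = { Q -> node(cons(tree(a,1),tree(a,1)),node(1,tree(a,1))), V -> tree(a,1), Y1 -> cons(tree(a,1),tree(a,1)) }, so Q -> node(cons(tree(a,1),tree(a,1)),node(1,tree(a,1))).

node(cons(tree(a,1),tree(a,1)),node(1,tree(a,1)))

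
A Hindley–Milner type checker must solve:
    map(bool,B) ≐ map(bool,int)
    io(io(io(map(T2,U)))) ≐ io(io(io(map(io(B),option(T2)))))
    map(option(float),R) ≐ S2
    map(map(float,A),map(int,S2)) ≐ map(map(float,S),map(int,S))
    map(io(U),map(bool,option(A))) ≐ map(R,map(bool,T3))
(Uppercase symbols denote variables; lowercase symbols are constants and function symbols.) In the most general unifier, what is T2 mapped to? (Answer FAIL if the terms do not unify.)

io(int)

Decompose map/2: bool ≐ bool,  B ≐ int.
Delete trivial equation bool ≐ bool.
Bind B := int; substituting into the one remaining equation that mentions B gives: io(io(io(map(T2,U)))) ≐ io(io(io(map(io(int),option(T2))))).
Decompose io/1: io(io(map(T2,U))) ≐ io(io(map(io(int),option(T2)))).
Decompose io/1: io(map(T2,U)) ≐ io(map(io(int),option(T2))).
Decompose io/1: map(T2,U) ≐ map(io(int),option(T2)).
Decompose map/2: T2 ≐ io(int),  U ≐ option(T2).
Bind T2 := io(int); substituting into the one remaining equation that mentions T2 gives: U ≐ option(io(int)).
Bind U := option(io(int)); substituting into the one remaining equation that mentions U gives: map(io(option(io(int))),map(bool,option(A))) ≐ map(R,map(bool,T3)).
Bind S2 := map(option(float),R); substituting into the one remaining equation that mentions S2 gives: map(map(float,A),map(int,map(option(float),R))) ≐ map(map(float,S),map(int,S)).
Decompose map/2: map(float,A) ≐ map(float,S),  map(int,map(option(float),R)) ≐ map(int,S).
Decompose map/2: float ≐ float,  A ≐ S.
Delete trivial equation float ≐ float.
Bind A := S; substituting into the one remaining equation that mentions A gives: map(io(option(io(int))),map(bool,option(S))) ≐ map(R,map(bool,T3)).
Decompose map/2: int ≐ int,  map(option(float),R) ≐ S.
Delete trivial equation int ≐ int.
Bind S := map(option(float),R); substituting into the remaining equation gives: map(io(option(io(int))),map(bool,option(map(option(float),R)))) ≐ map(R,map(bool,T3)). Substituting into the earlier binding gives A := map(option(float),R).
Decompose map/2: io(option(io(int))) ≐ R,  map(bool,option(map(option(float),R))) ≐ map(bool,T3).
Bind R := io(option(io(int))); substituting into the remaining equation gives: map(bool,option(map(option(float),io(option(io(int)))))) ≐ map(bool,T3). Substituting into the earlier bindings gives S2 := map(option(float),io(option(io(int)))), A := map(option(float),io(option(io(int)))), S := map(option(float),io(option(io(int)))).
Decompose map/2: bool ≐ bool,  option(map(option(float),io(option(io(int))))) ≐ T3.
Delete trivial equation bool ≐ bool.
Bind T3 := option(map(option(float),io(option(io(int))))).
MGU = { B := int, T2 := io(int), U := option(io(int)), S2 := map(option(float),io(option(io(int)))), A := map(option(float),io(option(io(int)))), S := map(option(float),io(option(io(int)))), R := io(option(io(int))), T3 := option(map(option(float),io(option(io(int))))) }, so T2 := io(int).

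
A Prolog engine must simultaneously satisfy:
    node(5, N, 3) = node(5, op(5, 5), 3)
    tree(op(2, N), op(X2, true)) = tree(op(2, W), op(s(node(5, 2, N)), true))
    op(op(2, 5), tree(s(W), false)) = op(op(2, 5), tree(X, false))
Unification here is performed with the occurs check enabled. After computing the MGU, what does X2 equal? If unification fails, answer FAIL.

Decompose node/3: 5 = 5,  N = op(5, 5),  3 = 3.
Delete trivial equation 5 = 5.
Bind N := op(5, 5); substituting into the one remaining equation that mentions N gives: tree(op(2, op(5, 5)), op(X2, true)) = tree(op(2, W), op(s(node(5, 2, op(5, 5))), true)).
Delete trivial equation 3 = 3.
Decompose tree/2: op(2, op(5, 5)) = op(2, W),  op(X2, true) = op(s(node(5, 2, op(5, 5))), true).
Decompose op/2: 2 = 2,  op(5, 5) = W.
Delete trivial equation 2 = 2.
Bind W := op(5, 5); substituting into the one remaining equation that mentions W gives: op(op(2, 5), tree(s(op(5, 5)), false)) = op(op(2, 5), tree(X, false)).
Decompose op/2: X2 = s(node(5, 2, op(5, 5))),  true = true.
Bind X2 := s(node(5, 2, op(5, 5))); no other remaining equation mentions X2.
Delete trivial equation true = true.
Decompose op/2: op(2, 5) = op(2, 5),  tree(s(op(5, 5)), false) = tree(X, false).
Delete trivial equation op(2, 5) = op(2, 5).
Decompose tree/2: s(op(5, 5)) = X,  false = false.
Bind X := s(op(5, 5)); no other remaining equation mentions X.
Delete trivial equation false = false.
MGU = { N -> op(5, 5), W -> op(5, 5), X2 -> s(node(5, 2, op(5, 5))), X -> s(op(5, 5)) }, so X2 -> s(node(5, 2, op(5, 5))).

s(node(5, 2, op(5, 5)))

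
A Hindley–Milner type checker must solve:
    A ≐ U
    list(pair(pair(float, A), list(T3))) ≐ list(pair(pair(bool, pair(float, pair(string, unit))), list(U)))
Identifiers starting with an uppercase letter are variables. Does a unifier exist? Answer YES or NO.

Bind A := U; substituting into the remaining equation gives: list(pair(pair(float, U), list(T3))) ≐ list(pair(pair(bool, pair(float, pair(string, unit))), list(U))).
Decompose list/1: pair(pair(float, U), list(T3)) ≐ pair(pair(bool, pair(float, pair(string, unit))), list(U)).
Decompose pair/2: pair(float, U) ≐ pair(bool, pair(float, pair(string, unit))),  list(T3) ≐ list(U).
Decompose pair/2: float ≐ bool,  U ≐ pair(float, pair(string, unit)).
Clash: constants float and bool differ; no unifier exists.

NO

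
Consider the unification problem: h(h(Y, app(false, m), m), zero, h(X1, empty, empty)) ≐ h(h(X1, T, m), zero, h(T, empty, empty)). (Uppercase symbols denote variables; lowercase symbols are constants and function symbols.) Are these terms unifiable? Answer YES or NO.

YES

Decompose h/3: h(Y, app(false, m), m) ≐ h(X1, T, m),  zero ≐ zero,  h(X1, empty, empty) ≐ h(T, empty, empty).
Decompose h/3: Y ≐ X1,  app(false, m) ≐ T,  m ≐ m.
Bind Y := X1; no other remaining equation mentions Y.
Bind T := app(false, m); substituting into the one remaining equation that mentions T gives: h(X1, empty, empty) ≐ h(app(false, m), empty, empty).
Delete trivial equation m ≐ m.
Delete trivial equation zero ≐ zero.
Decompose h/3: X1 ≐ app(false, m),  empty ≐ empty,  empty ≐ empty.
Bind X1 := app(false, m); no other remaining equation mentions X1. Substituting into the earlier binding gives Y := app(false, m).
Delete trivial equation empty ≐ empty.
Delete trivial equation empty ≐ empty.
No equations remain and no clash or occurs-check failure arose, so a unifier exists.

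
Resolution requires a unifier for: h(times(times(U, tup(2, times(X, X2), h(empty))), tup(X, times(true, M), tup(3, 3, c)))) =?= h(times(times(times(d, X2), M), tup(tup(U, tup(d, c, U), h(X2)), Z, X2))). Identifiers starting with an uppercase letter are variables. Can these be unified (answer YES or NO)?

Decompose h/1: times(times(U, tup(2, times(X, X2), h(empty))), tup(X, times(true, M), tup(3, 3, c))) =?= times(times(times(d, X2), M), tup(tup(U, tup(d, c, U), h(X2)), Z, X2)).
Decompose times/2: times(U, tup(2, times(X, X2), h(empty))) =?= times(times(d, X2), M),  tup(X, times(true, M), tup(3, 3, c)) =?= tup(tup(U, tup(d, c, U), h(X2)), Z, X2).
Decompose times/2: U =?= times(d, X2),  tup(2, times(X, X2), h(empty)) =?= M.
Bind U := times(d, X2); substituting into the one remaining equation that mentions U gives: tup(X, times(true, M), tup(3, 3, c)) =?= tup(tup(times(d, X2), tup(d, c, times(d, X2)), h(X2)), Z, X2).
Bind M := tup(2, times(X, X2), h(empty)); substituting into the remaining equation gives: tup(X, times(true, tup(2, times(X, X2), h(empty))), tup(3, 3, c)) =?= tup(tup(times(d, X2), tup(d, c, times(d, X2)), h(X2)), Z, X2).
Decompose tup/3: X =?= tup(times(d, X2), tup(d, c, times(d, X2)), h(X2)),  times(true, tup(2, times(X, X2), h(empty))) =?= Z,  tup(3, 3, c) =?= X2.
Bind X := tup(times(d, X2), tup(d, c, times(d, X2)), h(X2)); substituting into the one remaining equation that mentions X gives: times(true, tup(2, times(tup(times(d, X2), tup(d, c, times(d, X2)), h(X2)), X2), h(empty))) =?= Z. Substituting into the earlier binding gives M := tup(2, times(tup(times(d, X2), tup(d, c, times(d, X2)), h(X2)), X2), h(empty)).
Bind Z := times(true, tup(2, times(tup(times(d, X2), tup(d, c, times(d, X2)), h(X2)), X2), h(empty))); no other remaining equation mentions Z.
Bind X2 := tup(3, 3, c). Substituting into the earlier bindings gives U := times(d, tup(3, 3, c)), M := tup(2, times(tup(times(d, tup(3, 3, c)), tup(d, c, times(d, tup(3, 3, c))), h(tup(3, 3, c))), tup(3, 3, c)), h(empty)), X := tup(times(d, tup(3, 3, c)), tup(d, c, times(d, tup(3, 3, c))), h(tup(3, 3, c))), Z := times(true, tup(2, times(tup(times(d, tup(3, 3, c)), tup(d, c, times(d, tup(3, 3, c))), h(tup(3, 3, c))), tup(3, 3, c)), h(empty))).
No equations remain and no clash or occurs-check failure arose, so a unifier exists.

YES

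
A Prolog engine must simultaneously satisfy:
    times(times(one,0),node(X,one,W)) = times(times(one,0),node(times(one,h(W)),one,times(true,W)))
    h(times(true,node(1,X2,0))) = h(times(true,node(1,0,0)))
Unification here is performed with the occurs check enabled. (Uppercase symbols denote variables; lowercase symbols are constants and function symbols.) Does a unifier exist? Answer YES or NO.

Decompose times/2: times(one,0) = times(one,0),  node(X,one,W) = node(times(one,h(W)),one,times(true,W)).
Delete trivial equation times(one,0) = times(one,0).
Decompose node/3: X = times(one,h(W)),  one = one,  W = times(true,W).
Bind X := times(one,h(W)); no other remaining equation mentions X.
Delete trivial equation one = one.
Occurs check fails: W occurs in times(true,W); the equation W = times(true,W) has no finite solution.

NO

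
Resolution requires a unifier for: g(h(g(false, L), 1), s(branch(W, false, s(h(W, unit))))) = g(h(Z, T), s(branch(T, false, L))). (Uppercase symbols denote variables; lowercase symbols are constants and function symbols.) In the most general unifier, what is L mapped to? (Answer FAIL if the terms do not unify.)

s(h(1, unit))

Decompose g/2: h(g(false, L), 1) = h(Z, T),  s(branch(W, false, s(h(W, unit)))) = s(branch(T, false, L)).
Decompose h/2: g(false, L) = Z,  1 = T.
Bind Z := g(false, L); no other remaining equation mentions Z.
Bind T := 1; substituting into the remaining equation gives: s(branch(W, false, s(h(W, unit)))) = s(branch(1, false, L)).
Decompose s/1: branch(W, false, s(h(W, unit))) = branch(1, false, L).
Decompose branch/3: W = 1,  false = false,  s(h(W, unit)) = L.
Bind W := 1; substituting into the one remaining equation that mentions W gives: s(h(1, unit)) = L.
Delete trivial equation false = false.
Bind L := s(h(1, unit)). Substituting into the earlier binding gives Z := g(false, s(h(1, unit))).
MGU = { Z -> g(false, s(h(1, unit))), T -> 1, W -> 1, L -> s(h(1, unit)) }, so L -> s(h(1, unit)).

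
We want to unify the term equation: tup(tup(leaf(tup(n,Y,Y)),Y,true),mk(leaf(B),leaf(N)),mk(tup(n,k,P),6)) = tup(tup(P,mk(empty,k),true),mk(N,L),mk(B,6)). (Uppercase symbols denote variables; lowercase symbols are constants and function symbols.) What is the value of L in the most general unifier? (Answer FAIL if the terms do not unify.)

Decompose tup/3: tup(leaf(tup(n,Y,Y)),Y,true) = tup(P,mk(empty,k),true),  mk(leaf(B),leaf(N)) = mk(N,L),  mk(tup(n,k,P),6) = mk(B,6).
Decompose tup/3: leaf(tup(n,Y,Y)) = P,  Y = mk(empty,k),  true = true.
Bind P := leaf(tup(n,Y,Y)); substituting into the one remaining equation that mentions P gives: mk(tup(n,k,leaf(tup(n,Y,Y))),6) = mk(B,6).
Bind Y := mk(empty,k); substituting into the one remaining equation that mentions Y gives: mk(tup(n,k,leaf(tup(n,mk(empty,k),mk(empty,k)))),6) = mk(B,6). Substituting into the earlier binding gives P := leaf(tup(n,mk(empty,k),mk(empty,k))).
Delete trivial equation true = true.
Decompose mk/2: leaf(B) = N,  leaf(N) = L.
Bind N := leaf(B); substituting into the one remaining equation that mentions N gives: leaf(leaf(B)) = L.
Bind L := leaf(leaf(B)); no other remaining equation mentions L.
Decompose mk/2: tup(n,k,leaf(tup(n,mk(empty,k),mk(empty,k)))) = B,  6 = 6.
Bind B := tup(n,k,leaf(tup(n,mk(empty,k),mk(empty,k)))); no other remaining equation mentions B. Substituting into the earlier bindings gives N := leaf(tup(n,k,leaf(tup(n,mk(empty,k),mk(empty,k))))), L := leaf(leaf(tup(n,k,leaf(tup(n,mk(empty,k),mk(empty,k)))))).
Delete trivial equation 6 = 6.
MGU = { P := leaf(tup(n,mk(empty,k),mk(empty,k))), Y := mk(empty,k), N := leaf(tup(n,k,leaf(tup(n,mk(empty,k),mk(empty,k))))), L := leaf(leaf(tup(n,k,leaf(tup(n,mk(empty,k),mk(empty,k)))))), B := tup(n,k,leaf(tup(n,mk(empty,k),mk(empty,k)))) }, so L := leaf(leaf(tup(n,k,leaf(tup(n,mk(empty,k),mk(empty,k)))))).

leaf(leaf(tup(n,k,leaf(tup(n,mk(empty,k),mk(empty,k))))))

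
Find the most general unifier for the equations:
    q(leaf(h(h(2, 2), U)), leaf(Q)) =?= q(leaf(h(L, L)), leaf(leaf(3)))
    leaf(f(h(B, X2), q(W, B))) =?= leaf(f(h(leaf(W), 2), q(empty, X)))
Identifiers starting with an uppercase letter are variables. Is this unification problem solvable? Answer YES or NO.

YES

Decompose q/2: leaf(h(h(2, 2), U)) =?= leaf(h(L, L)),  leaf(Q) =?= leaf(leaf(3)).
Decompose leaf/1: h(h(2, 2), U) =?= h(L, L).
Decompose h/2: h(2, 2) =?= L,  U =?= L.
Bind L := h(2, 2); substituting into the one remaining equation that mentions L gives: U =?= h(2, 2).
Bind U := h(2, 2); no other remaining equation mentions U.
Decompose leaf/1: Q =?= leaf(3).
Bind Q := leaf(3); no other remaining equation mentions Q.
Decompose leaf/1: f(h(B, X2), q(W, B)) =?= f(h(leaf(W), 2), q(empty, X)).
Decompose f/2: h(B, X2) =?= h(leaf(W), 2),  q(W, B) =?= q(empty, X).
Decompose h/2: B =?= leaf(W),  X2 =?= 2.
Bind B := leaf(W); substituting into the one remaining equation that mentions B gives: q(W, leaf(W)) =?= q(empty, X).
Bind X2 := 2; no other remaining equation mentions X2.
Decompose q/2: W =?= empty,  leaf(W) =?= X.
Bind W := empty; substituting into the remaining equation gives: leaf(empty) =?= X. Substituting into the earlier binding gives B := leaf(empty).
Bind X := leaf(empty).
No equations remain and no clash or occurs-check failure arose, so a unifier exists.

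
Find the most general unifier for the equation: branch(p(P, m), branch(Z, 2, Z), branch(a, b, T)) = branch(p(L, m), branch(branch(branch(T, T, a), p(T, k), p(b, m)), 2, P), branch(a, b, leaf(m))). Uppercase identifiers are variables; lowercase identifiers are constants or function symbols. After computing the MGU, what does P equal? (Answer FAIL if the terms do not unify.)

Decompose branch/3: p(P, m) = p(L, m),  branch(Z, 2, Z) = branch(branch(branch(T, T, a), p(T, k), p(b, m)), 2, P),  branch(a, b, T) = branch(a, b, leaf(m)).
Decompose p/2: P = L,  m = m.
Bind P := L; substituting into the one remaining equation that mentions P gives: branch(Z, 2, Z) = branch(branch(branch(T, T, a), p(T, k), p(b, m)), 2, L).
Delete trivial equation m = m.
Decompose branch/3: Z = branch(branch(T, T, a), p(T, k), p(b, m)),  2 = 2,  Z = L.
Bind Z := branch(branch(T, T, a), p(T, k), p(b, m)); substituting into the one remaining equation that mentions Z gives: branch(branch(T, T, a), p(T, k), p(b, m)) = L.
Delete trivial equation 2 = 2.
Bind L := branch(branch(T, T, a), p(T, k), p(b, m)); no other remaining equation mentions L. Substituting into the earlier binding gives P := branch(branch(T, T, a), p(T, k), p(b, m)).
Decompose branch/3: a = a,  b = b,  T = leaf(m).
Delete trivial equation a = a.
Delete trivial equation b = b.
Bind T := leaf(m). Substituting into the earlier bindings gives P := branch(branch(leaf(m), leaf(m), a), p(leaf(m), k), p(b, m)), Z := branch(branch(leaf(m), leaf(m), a), p(leaf(m), k), p(b, m)), L := branch(branch(leaf(m), leaf(m), a), p(leaf(m), k), p(b, m)).
MGU = { P -> branch(branch(leaf(m), leaf(m), a), p(leaf(m), k), p(b, m)), Z -> branch(branch(leaf(m), leaf(m), a), p(leaf(m), k), p(b, m)), L -> branch(branch(leaf(m), leaf(m), a), p(leaf(m), k), p(b, m)), T -> leaf(m) }, so P -> branch(branch(leaf(m), leaf(m), a), p(leaf(m), k), p(b, m)).

branch(branch(leaf(m), leaf(m), a), p(leaf(m), k), p(b, m))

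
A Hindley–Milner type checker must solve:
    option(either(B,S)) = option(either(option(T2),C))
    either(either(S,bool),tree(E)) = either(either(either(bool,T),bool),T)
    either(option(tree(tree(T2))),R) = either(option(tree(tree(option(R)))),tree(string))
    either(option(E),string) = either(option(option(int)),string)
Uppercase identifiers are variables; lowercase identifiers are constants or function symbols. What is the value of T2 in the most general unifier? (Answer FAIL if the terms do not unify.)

Decompose option/1: either(B,S) = either(option(T2),C).
Decompose either/2: B = option(T2),  S = C.
Bind B := option(T2); no other remaining equation mentions B.
Bind S := C; substituting into the one remaining equation that mentions S gives: either(either(C,bool),tree(E)) = either(either(either(bool,T),bool),T).
Decompose either/2: either(C,bool) = either(either(bool,T),bool),  tree(E) = T.
Decompose either/2: C = either(bool,T),  bool = bool.
Bind C := either(bool,T); no other remaining equation mentions C. Substituting into the earlier binding gives S := either(bool,T).
Delete trivial equation bool = bool.
Bind T := tree(E); no other remaining equation mentions T. Substituting into the earlier bindings gives S := either(bool,tree(E)), C := either(bool,tree(E)).
Decompose either/2: option(tree(tree(T2))) = option(tree(tree(option(R)))),  R = tree(string).
Decompose option/1: tree(tree(T2)) = tree(tree(option(R))).
Decompose tree/1: tree(T2) = tree(option(R)).
Decompose tree/1: T2 = option(R).
Bind T2 := option(R); no other remaining equation mentions T2. Substituting into the earlier binding gives B := option(option(R)).
Bind R := tree(string); no other remaining equation mentions R. Substituting into the earlier bindings gives B := option(option(tree(string))), T2 := option(tree(string)).
Decompose either/2: option(E) = option(option(int)),  string = string.
Decompose option/1: E = option(int).
Bind E := option(int); no other remaining equation mentions E. Substituting into the earlier bindings gives S := either(bool,tree(option(int))), C := either(bool,tree(option(int))), T := tree(option(int)).
Delete trivial equation string = string.
MGU = { B := option(option(tree(string))), S := either(bool,tree(option(int))), C := either(bool,tree(option(int))), T := tree(option(int)), T2 := option(tree(string)), R := tree(string), E := option(int) }, so T2 := option(tree(string)).

option(tree(string))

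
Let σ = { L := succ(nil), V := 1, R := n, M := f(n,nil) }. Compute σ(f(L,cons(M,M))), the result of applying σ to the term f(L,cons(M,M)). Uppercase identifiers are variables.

f(succ(nil),cons(f(n,nil),f(n,nil)))

Replace each occurrence of L with succ(nil).
Replace each occurrence of M with f(n,nil).
Result: f(succ(nil),cons(f(n,nil),f(n,nil))).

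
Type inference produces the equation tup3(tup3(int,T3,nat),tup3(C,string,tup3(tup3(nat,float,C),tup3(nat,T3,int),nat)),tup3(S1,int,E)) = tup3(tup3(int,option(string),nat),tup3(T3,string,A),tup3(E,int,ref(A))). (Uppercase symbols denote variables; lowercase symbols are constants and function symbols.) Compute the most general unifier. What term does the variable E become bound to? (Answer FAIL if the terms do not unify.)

Decompose tup3/3: tup3(int,T3,nat) = tup3(int,option(string),nat),  tup3(C,string,tup3(tup3(nat,float,C),tup3(nat,T3,int),nat)) = tup3(T3,string,A),  tup3(S1,int,E) = tup3(E,int,ref(A)).
Decompose tup3/3: int = int,  T3 = option(string),  nat = nat.
Delete trivial equation int = int.
Bind T3 := option(string); substituting into the one remaining equation that mentions T3 gives: tup3(C,string,tup3(tup3(nat,float,C),tup3(nat,option(string),int),nat)) = tup3(option(string),string,A).
Delete trivial equation nat = nat.
Decompose tup3/3: C = option(string),  string = string,  tup3(tup3(nat,float,C),tup3(nat,option(string),int),nat) = A.
Bind C := option(string); substituting into the one remaining equation that mentions C gives: tup3(tup3(nat,float,option(string)),tup3(nat,option(string),int),nat) = A.
Delete trivial equation string = string.
Bind A := tup3(tup3(nat,float,option(string)),tup3(nat,option(string),int),nat); substituting into the remaining equation gives: tup3(S1,int,E) = tup3(E,int,ref(tup3(tup3(nat,float,option(string)),tup3(nat,option(string),int),nat))).
Decompose tup3/3: S1 = E,  int = int,  E = ref(tup3(tup3(nat,float,option(string)),tup3(nat,option(string),int),nat)).
Bind S1 := E; no other remaining equation mentions S1.
Delete trivial equation int = int.
Bind E := ref(tup3(tup3(nat,float,option(string)),tup3(nat,option(string),int),nat)). Substituting into the earlier binding gives S1 := ref(tup3(tup3(nat,float,option(string)),tup3(nat,option(string),int),nat)).
MGU = { T3 := option(string), C := option(string), A := tup3(tup3(nat,float,option(string)),tup3(nat,option(string),int),nat), S1 := ref(tup3(tup3(nat,float,option(string)),tup3(nat,option(string),int),nat)), E := ref(tup3(tup3(nat,float,option(string)),tup3(nat,option(string),int),nat)) }, so E := ref(tup3(tup3(nat,float,option(string)),tup3(nat,option(string),int),nat)).

ref(tup3(tup3(nat,float,option(string)),tup3(nat,option(string),int),nat))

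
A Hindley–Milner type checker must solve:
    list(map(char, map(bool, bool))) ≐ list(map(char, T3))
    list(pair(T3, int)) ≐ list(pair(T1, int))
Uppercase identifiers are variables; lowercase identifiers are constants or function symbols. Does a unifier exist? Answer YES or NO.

Decompose list/1: map(char, map(bool, bool)) ≐ map(char, T3).
Decompose map/2: char ≐ char,  map(bool, bool) ≐ T3.
Delete trivial equation char ≐ char.
Bind T3 := map(bool, bool); substituting into the remaining equation gives: list(pair(map(bool, bool), int)) ≐ list(pair(T1, int)).
Decompose list/1: pair(map(bool, bool), int) ≐ pair(T1, int).
Decompose pair/2: map(bool, bool) ≐ T1,  int ≐ int.
Bind T1 := map(bool, bool); no other remaining equation mentions T1.
Delete trivial equation int ≐ int.
No equations remain and no clash or occurs-check failure arose, so a unifier exists.

YES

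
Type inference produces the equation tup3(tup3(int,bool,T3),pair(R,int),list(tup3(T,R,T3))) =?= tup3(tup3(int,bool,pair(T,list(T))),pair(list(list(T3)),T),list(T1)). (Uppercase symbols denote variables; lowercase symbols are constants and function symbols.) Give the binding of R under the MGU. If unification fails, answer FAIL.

Decompose tup3/3: tup3(int,bool,T3) =?= tup3(int,bool,pair(T,list(T))),  pair(R,int) =?= pair(list(list(T3)),T),  list(tup3(T,R,T3)) =?= list(T1).
Decompose tup3/3: int =?= int,  bool =?= bool,  T3 =?= pair(T,list(T)).
Delete trivial equation int =?= int.
Delete trivial equation bool =?= bool.
Bind T3 := pair(T,list(T)); substituting into the remaining equations gives: pair(R,int) =?= pair(list(list(pair(T,list(T)))),T),  list(tup3(T,R,pair(T,list(T)))) =?= list(T1).
Decompose pair/2: R =?= list(list(pair(T,list(T)))),  int =?= T.
Bind R := list(list(pair(T,list(T)))); substituting into the one remaining equation that mentions R gives: list(tup3(T,list(list(pair(T,list(T)))),pair(T,list(T)))) =?= list(T1).
Bind T := int; substituting into the remaining equation gives: list(tup3(int,list(list(pair(int,list(int)))),pair(int,list(int)))) =?= list(T1). Substituting into the earlier bindings gives T3 := pair(int,list(int)), R := list(list(pair(int,list(int)))).
Decompose list/1: tup3(int,list(list(pair(int,list(int)))),pair(int,list(int))) =?= T1.
Bind T1 := tup3(int,list(list(pair(int,list(int)))),pair(int,list(int))).
MGU = { T3 -> pair(int,list(int)), R -> list(list(pair(int,list(int)))), T -> int, T1 -> tup3(int,list(list(pair(int,list(int)))),pair(int,list(int))) }, so R -> list(list(pair(int,list(int)))).

list(list(pair(int,list(int))))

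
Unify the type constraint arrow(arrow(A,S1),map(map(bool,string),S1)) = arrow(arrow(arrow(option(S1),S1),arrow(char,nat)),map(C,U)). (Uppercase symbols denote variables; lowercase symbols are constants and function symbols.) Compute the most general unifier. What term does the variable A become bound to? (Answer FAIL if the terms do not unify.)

Decompose arrow/2: arrow(A,S1) = arrow(arrow(option(S1),S1),arrow(char,nat)),  map(map(bool,string),S1) = map(C,U).
Decompose arrow/2: A = arrow(option(S1),S1),  S1 = arrow(char,nat).
Bind A := arrow(option(S1),S1); no other remaining equation mentions A.
Bind S1 := arrow(char,nat); substituting into the remaining equation gives: map(map(bool,string),arrow(char,nat)) = map(C,U). Substituting into the earlier binding gives A := arrow(option(arrow(char,nat)),arrow(char,nat)).
Decompose map/2: map(bool,string) = C,  arrow(char,nat) = U.
Bind C := map(bool,string); no other remaining equation mentions C.
Bind U := arrow(char,nat).
MGU = { A := arrow(option(arrow(char,nat)),arrow(char,nat)), S1 := arrow(char,nat), C := map(bool,string), U := arrow(char,nat) }, so A := arrow(option(arrow(char,nat)),arrow(char,nat)).

arrow(option(arrow(char,nat)),arrow(char,nat))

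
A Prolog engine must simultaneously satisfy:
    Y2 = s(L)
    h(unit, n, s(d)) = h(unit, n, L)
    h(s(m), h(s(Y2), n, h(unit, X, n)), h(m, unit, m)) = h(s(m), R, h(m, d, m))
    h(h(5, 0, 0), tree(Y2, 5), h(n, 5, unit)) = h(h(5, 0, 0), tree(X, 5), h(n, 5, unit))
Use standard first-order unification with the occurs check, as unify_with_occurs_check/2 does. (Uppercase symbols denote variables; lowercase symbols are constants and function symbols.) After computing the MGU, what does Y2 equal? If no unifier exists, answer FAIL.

FAIL

Bind Y2 := s(L); substituting into the 2 remaining equations that mention Y2 gives: h(s(m), h(s(s(L)), n, h(unit, X, n)), h(m, unit, m)) = h(s(m), R, h(m, d, m)),  h(h(5, 0, 0), tree(s(L), 5), h(n, 5, unit)) = h(h(5, 0, 0), tree(X, 5), h(n, 5, unit)).
Decompose h/3: unit = unit,  n = n,  s(d) = L.
Delete trivial equation unit = unit.
Delete trivial equation n = n.
Bind L := s(d); substituting into the remaining equations gives: h(s(m), h(s(s(s(d))), n, h(unit, X, n)), h(m, unit, m)) = h(s(m), R, h(m, d, m)),  h(h(5, 0, 0), tree(s(s(d)), 5), h(n, 5, unit)) = h(h(5, 0, 0), tree(X, 5), h(n, 5, unit)). Substituting into the earlier binding gives Y2 := s(s(d)).
Decompose h/3: s(m) = s(m),  h(s(s(s(d))), n, h(unit, X, n)) = R,  h(m, unit, m) = h(m, d, m).
Delete trivial equation s(m) = s(m).
Bind R := h(s(s(s(d))), n, h(unit, X, n)); no other remaining equation mentions R.
Decompose h/3: m = m,  unit = d,  m = m.
Delete trivial equation m = m.
Clash: constants unit and d differ; no unifier exists.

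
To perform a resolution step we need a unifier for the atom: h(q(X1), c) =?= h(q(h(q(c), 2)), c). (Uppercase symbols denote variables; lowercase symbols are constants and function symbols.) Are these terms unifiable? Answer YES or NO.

YES

Decompose h/2: q(X1) =?= q(h(q(c), 2)),  c =?= c.
Decompose q/1: X1 =?= h(q(c), 2).
Bind X1 := h(q(c), 2); no other remaining equation mentions X1.
Delete trivial equation c =?= c.
No equations remain and no clash or occurs-check failure arose, so a unifier exists.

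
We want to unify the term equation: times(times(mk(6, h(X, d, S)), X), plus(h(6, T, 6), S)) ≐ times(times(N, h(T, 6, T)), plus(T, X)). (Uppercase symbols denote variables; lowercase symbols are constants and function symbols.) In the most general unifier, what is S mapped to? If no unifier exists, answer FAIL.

FAIL

Decompose times/2: times(mk(6, h(X, d, S)), X) ≐ times(N, h(T, 6, T)),  plus(h(6, T, 6), S) ≐ plus(T, X).
Decompose times/2: mk(6, h(X, d, S)) ≐ N,  X ≐ h(T, 6, T).
Bind N := mk(6, h(X, d, S)); no other remaining equation mentions N.
Bind X := h(T, 6, T); substituting into the remaining equation gives: plus(h(6, T, 6), S) ≐ plus(T, h(T, 6, T)). Substituting into the earlier binding gives N := mk(6, h(h(T, 6, T), d, S)).
Decompose plus/2: h(6, T, 6) ≐ T,  S ≐ h(T, 6, T).
Occurs check fails: T occurs in h(6, T, 6); the equation T ≐ h(6, T, 6) has no finite solution.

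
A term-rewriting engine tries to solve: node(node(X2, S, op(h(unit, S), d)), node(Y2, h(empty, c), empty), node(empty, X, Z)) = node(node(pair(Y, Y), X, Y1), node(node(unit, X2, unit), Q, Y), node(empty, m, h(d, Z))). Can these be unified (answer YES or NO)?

NO

Decompose node/3: node(X2, S, op(h(unit, S), d)) = node(pair(Y, Y), X, Y1),  node(Y2, h(empty, c), empty) = node(node(unit, X2, unit), Q, Y),  node(empty, X, Z) = node(empty, m, h(d, Z)).
Decompose node/3: X2 = pair(Y, Y),  S = X,  op(h(unit, S), d) = Y1.
Bind X2 := pair(Y, Y); substituting into the one remaining equation that mentions X2 gives: node(Y2, h(empty, c), empty) = node(node(unit, pair(Y, Y), unit), Q, Y).
Bind S := X; substituting into the one remaining equation that mentions S gives: op(h(unit, X), d) = Y1.
Bind Y1 := op(h(unit, X), d); no other remaining equation mentions Y1.
Decompose node/3: Y2 = node(unit, pair(Y, Y), unit),  h(empty, c) = Q,  empty = Y.
Bind Y2 := node(unit, pair(Y, Y), unit); no other remaining equation mentions Y2.
Bind Q := h(empty, c); no other remaining equation mentions Q.
Bind Y := empty; no other remaining equation mentions Y. Substituting into the earlier bindings gives X2 := pair(empty, empty), Y2 := node(unit, pair(empty, empty), unit).
Decompose node/3: empty = empty,  X = m,  Z = h(d, Z).
Delete trivial equation empty = empty.
Bind X := m; no other remaining equation mentions X. Substituting into the earlier bindings gives S := m, Y1 := op(h(unit, m), d).
Occurs check fails: Z occurs in h(d, Z); the equation Z = h(d, Z) has no finite solution.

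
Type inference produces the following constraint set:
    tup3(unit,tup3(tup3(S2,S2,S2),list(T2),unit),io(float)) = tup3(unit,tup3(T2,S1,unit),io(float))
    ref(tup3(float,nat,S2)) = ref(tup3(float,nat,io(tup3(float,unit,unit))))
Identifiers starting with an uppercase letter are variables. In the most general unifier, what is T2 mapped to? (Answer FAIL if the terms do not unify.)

tup3(io(tup3(float,unit,unit)),io(tup3(float,unit,unit)),io(tup3(float,unit,unit)))

Decompose tup3/3: unit = unit,  tup3(tup3(S2,S2,S2),list(T2),unit) = tup3(T2,S1,unit),  io(float) = io(float).
Delete trivial equation unit = unit.
Decompose tup3/3: tup3(S2,S2,S2) = T2,  list(T2) = S1,  unit = unit.
Bind T2 := tup3(S2,S2,S2); substituting into the one remaining equation that mentions T2 gives: list(tup3(S2,S2,S2)) = S1.
Bind S1 := list(tup3(S2,S2,S2)); no other remaining equation mentions S1.
Delete trivial equation unit = unit.
Delete trivial equation io(float) = io(float).
Decompose ref/1: tup3(float,nat,S2) = tup3(float,nat,io(tup3(float,unit,unit))).
Decompose tup3/3: float = float,  nat = nat,  S2 = io(tup3(float,unit,unit)).
Delete trivial equation float = float.
Delete trivial equation nat = nat.
Bind S2 := io(tup3(float,unit,unit)). Substituting into the earlier bindings gives T2 := tup3(io(tup3(float,unit,unit)),io(tup3(float,unit,unit)),io(tup3(float,unit,unit))), S1 := list(tup3(io(tup3(float,unit,unit)),io(tup3(float,unit,unit)),io(tup3(float,unit,unit)))).
MGU = { T2 -> tup3(io(tup3(float,unit,unit)),io(tup3(float,unit,unit)),io(tup3(float,unit,unit))), S1 -> list(tup3(io(tup3(float,unit,unit)),io(tup3(float,unit,unit)),io(tup3(float,unit,unit)))), S2 -> io(tup3(float,unit,unit)) }, so T2 -> tup3(io(tup3(float,unit,unit)),io(tup3(float,unit,unit)),io(tup3(float,unit,unit))).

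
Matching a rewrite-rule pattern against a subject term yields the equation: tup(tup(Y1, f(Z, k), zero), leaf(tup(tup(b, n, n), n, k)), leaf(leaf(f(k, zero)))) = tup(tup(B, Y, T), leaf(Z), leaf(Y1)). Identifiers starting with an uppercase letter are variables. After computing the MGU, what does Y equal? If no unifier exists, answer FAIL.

Decompose tup/3: tup(Y1, f(Z, k), zero) = tup(B, Y, T),  leaf(tup(tup(b, n, n), n, k)) = leaf(Z),  leaf(leaf(f(k, zero))) = leaf(Y1).
Decompose tup/3: Y1 = B,  f(Z, k) = Y,  zero = T.
Bind Y1 := B; substituting into the one remaining equation that mentions Y1 gives: leaf(leaf(f(k, zero))) = leaf(B).
Bind Y := f(Z, k); no other remaining equation mentions Y.
Bind T := zero; no other remaining equation mentions T.
Decompose leaf/1: tup(tup(b, n, n), n, k) = Z.
Bind Z := tup(tup(b, n, n), n, k); no other remaining equation mentions Z. Substituting into the earlier binding gives Y := f(tup(tup(b, n, n), n, k), k).
Decompose leaf/1: leaf(f(k, zero)) = B.
Bind B := leaf(f(k, zero)). Substituting into the earlier binding gives Y1 := leaf(f(k, zero)).
MGU = { Y1 -> leaf(f(k, zero)), Y -> f(tup(tup(b, n, n), n, k), k), T -> zero, Z -> tup(tup(b, n, n), n, k), B -> leaf(f(k, zero)) }, so Y -> f(tup(tup(b, n, n), n, k), k).

f(tup(tup(b, n, n), n, k), k)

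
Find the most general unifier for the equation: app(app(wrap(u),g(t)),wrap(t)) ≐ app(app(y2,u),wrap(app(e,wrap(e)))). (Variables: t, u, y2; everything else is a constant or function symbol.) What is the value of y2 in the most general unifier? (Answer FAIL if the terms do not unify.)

Decompose app/2: app(wrap(u),g(t)) ≐ app(y2,u),  wrap(t) ≐ wrap(app(e,wrap(e))).
Decompose app/2: wrap(u) ≐ y2,  g(t) ≐ u.
Bind y2 := wrap(u); no other remaining equation mentions y2.
Bind u := g(t); no other remaining equation mentions u. Substituting into the earlier binding gives y2 := wrap(g(t)).
Decompose wrap/1: t ≐ app(e,wrap(e)).
Bind t := app(e,wrap(e)). Substituting into the earlier bindings gives y2 := wrap(g(app(e,wrap(e)))), u := g(app(e,wrap(e))).
MGU = { y2 -> wrap(g(app(e,wrap(e)))), u -> g(app(e,wrap(e))), t -> app(e,wrap(e)) }, so y2 -> wrap(g(app(e,wrap(e)))).

wrap(g(app(e,wrap(e))))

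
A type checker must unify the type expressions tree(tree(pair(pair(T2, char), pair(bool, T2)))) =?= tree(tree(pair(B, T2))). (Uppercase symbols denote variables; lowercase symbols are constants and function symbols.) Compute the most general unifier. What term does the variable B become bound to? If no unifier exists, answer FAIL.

Decompose tree/1: tree(pair(pair(T2, char), pair(bool, T2))) =?= tree(pair(B, T2)).
Decompose tree/1: pair(pair(T2, char), pair(bool, T2)) =?= pair(B, T2).
Decompose pair/2: pair(T2, char) =?= B,  pair(bool, T2) =?= T2.
Bind B := pair(T2, char); no other remaining equation mentions B.
Occurs check fails: T2 occurs in pair(bool, T2); the equation T2 =?= pair(bool, T2) has no finite solution.

FAIL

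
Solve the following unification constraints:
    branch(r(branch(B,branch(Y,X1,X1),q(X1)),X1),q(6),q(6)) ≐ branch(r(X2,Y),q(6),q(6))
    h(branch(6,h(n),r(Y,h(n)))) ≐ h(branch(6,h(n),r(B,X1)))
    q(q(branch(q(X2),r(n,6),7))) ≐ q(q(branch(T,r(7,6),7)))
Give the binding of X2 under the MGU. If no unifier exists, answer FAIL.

Decompose branch/3: r(branch(B,branch(Y,X1,X1),q(X1)),X1) ≐ r(X2,Y),  q(6) ≐ q(6),  q(6) ≐ q(6).
Decompose r/2: branch(B,branch(Y,X1,X1),q(X1)) ≐ X2,  X1 ≐ Y.
Bind X2 := branch(B,branch(Y,X1,X1),q(X1)); substituting into the one remaining equation that mentions X2 gives: q(q(branch(q(branch(B,branch(Y,X1,X1),q(X1))),r(n,6),7))) ≐ q(q(branch(T,r(7,6),7))).
Bind X1 := Y; substituting into the 2 remaining equations that mention X1 gives: h(branch(6,h(n),r(Y,h(n)))) ≐ h(branch(6,h(n),r(B,Y))),  q(q(branch(q(branch(B,branch(Y,Y,Y),q(Y))),r(n,6),7))) ≐ q(q(branch(T,r(7,6),7))). Substituting into the earlier binding gives X2 := branch(B,branch(Y,Y,Y),q(Y)).
Delete trivial equation q(6) ≐ q(6).
Delete trivial equation q(6) ≐ q(6).
Decompose h/1: branch(6,h(n),r(Y,h(n))) ≐ branch(6,h(n),r(B,Y)).
Decompose branch/3: 6 ≐ 6,  h(n) ≐ h(n),  r(Y,h(n)) ≐ r(B,Y).
Delete trivial equation 6 ≐ 6.
Delete trivial equation h(n) ≐ h(n).
Decompose r/2: Y ≐ B,  h(n) ≐ Y.
Bind Y := B; substituting into the remaining equations gives: h(n) ≐ B,  q(q(branch(q(branch(B,branch(B,B,B),q(B))),r(n,6),7))) ≐ q(q(branch(T,r(7,6),7))). Substituting into the earlier bindings gives X2 := branch(B,branch(B,B,B),q(B)), X1 := B.
Bind B := h(n); substituting into the remaining equation gives: q(q(branch(q(branch(h(n),branch(h(n),h(n),h(n)),q(h(n)))),r(n,6),7))) ≐ q(q(branch(T,r(7,6),7))). Substituting into the earlier bindings gives X2 := branch(h(n),branch(h(n),h(n),h(n)),q(h(n))), X1 := h(n), Y := h(n).
Decompose q/1: q(branch(q(branch(h(n),branch(h(n),h(n),h(n)),q(h(n)))),r(n,6),7)) ≐ q(branch(T,r(7,6),7)).
Decompose q/1: branch(q(branch(h(n),branch(h(n),h(n),h(n)),q(h(n)))),r(n,6),7) ≐ branch(T,r(7,6),7).
Decompose branch/3: q(branch(h(n),branch(h(n),h(n),h(n)),q(h(n)))) ≐ T,  r(n,6) ≐ r(7,6),  7 ≐ 7.
Bind T := q(branch(h(n),branch(h(n),h(n),h(n)),q(h(n)))); no other remaining equation mentions T.
Decompose r/2: n ≐ 7,  6 ≐ 6.
Clash: constants n and 7 differ; no unifier exists.

FAIL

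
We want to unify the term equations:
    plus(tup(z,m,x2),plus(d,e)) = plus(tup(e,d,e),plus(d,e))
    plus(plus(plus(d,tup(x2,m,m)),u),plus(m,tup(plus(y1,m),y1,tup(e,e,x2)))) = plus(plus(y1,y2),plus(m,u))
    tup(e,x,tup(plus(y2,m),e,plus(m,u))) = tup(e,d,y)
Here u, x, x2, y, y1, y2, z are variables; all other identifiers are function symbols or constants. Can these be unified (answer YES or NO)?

NO

Decompose plus/2: tup(z,m,x2) = tup(e,d,e),  plus(d,e) = plus(d,e).
Decompose tup/3: z = e,  m = d,  x2 = e.
Bind z := e; no other remaining equation mentions z.
Clash: constants m and d differ; no unifier exists.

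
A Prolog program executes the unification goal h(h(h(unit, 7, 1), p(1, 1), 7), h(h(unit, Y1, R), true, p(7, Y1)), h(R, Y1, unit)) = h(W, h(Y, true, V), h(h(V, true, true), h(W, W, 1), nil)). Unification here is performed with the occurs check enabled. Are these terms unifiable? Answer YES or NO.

NO

Decompose h/3: h(h(unit, 7, 1), p(1, 1), 7) = W,  h(h(unit, Y1, R), true, p(7, Y1)) = h(Y, true, V),  h(R, Y1, unit) = h(h(V, true, true), h(W, W, 1), nil).
Bind W := h(h(unit, 7, 1), p(1, 1), 7); substituting into the one remaining equation that mentions W gives: h(R, Y1, unit) = h(h(V, true, true), h(h(h(unit, 7, 1), p(1, 1), 7), h(h(unit, 7, 1), p(1, 1), 7), 1), nil).
Decompose h/3: h(unit, Y1, R) = Y,  true = true,  p(7, Y1) = V.
Bind Y := h(unit, Y1, R); no other remaining equation mentions Y.
Delete trivial equation true = true.
Bind V := p(7, Y1); substituting into the remaining equation gives: h(R, Y1, unit) = h(h(p(7, Y1), true, true), h(h(h(unit, 7, 1), p(1, 1), 7), h(h(unit, 7, 1), p(1, 1), 7), 1), nil).
Decompose h/3: R = h(p(7, Y1), true, true),  Y1 = h(h(h(unit, 7, 1), p(1, 1), 7), h(h(unit, 7, 1), p(1, 1), 7), 1),  unit = nil.
Bind R := h(p(7, Y1), true, true); no other remaining equation mentions R. Substituting into the earlier binding gives Y := h(unit, Y1, h(p(7, Y1), true, true)).
Bind Y1 := h(h(h(unit, 7, 1), p(1, 1), 7), h(h(unit, 7, 1), p(1, 1), 7), 1); no other remaining equation mentions Y1. Substituting into the earlier bindings gives Y := h(unit, h(h(h(unit, 7, 1), p(1, 1), 7), h(h(unit, 7, 1), p(1, 1), 7), 1), h(p(7, h(h(h(unit, 7, 1), p(1, 1), 7), h(h(unit, 7, 1), p(1, 1), 7), 1)), true, true)), V := p(7, h(h(h(unit, 7, 1), p(1, 1), 7), h(h(unit, 7, 1), p(1, 1), 7), 1)), R := h(p(7, h(h(h(unit, 7, 1), p(1, 1), 7), h(h(unit, 7, 1), p(1, 1), 7), 1)), true, true).
Clash: constants unit and nil differ; no unifier exists.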